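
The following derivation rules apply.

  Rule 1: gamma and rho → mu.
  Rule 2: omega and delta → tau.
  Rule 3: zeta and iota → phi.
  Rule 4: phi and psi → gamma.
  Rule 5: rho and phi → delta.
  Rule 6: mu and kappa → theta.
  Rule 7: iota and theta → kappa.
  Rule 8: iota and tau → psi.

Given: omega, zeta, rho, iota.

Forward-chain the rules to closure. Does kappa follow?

No

kappa would need iota and theta (Rule 7), but theta is never established.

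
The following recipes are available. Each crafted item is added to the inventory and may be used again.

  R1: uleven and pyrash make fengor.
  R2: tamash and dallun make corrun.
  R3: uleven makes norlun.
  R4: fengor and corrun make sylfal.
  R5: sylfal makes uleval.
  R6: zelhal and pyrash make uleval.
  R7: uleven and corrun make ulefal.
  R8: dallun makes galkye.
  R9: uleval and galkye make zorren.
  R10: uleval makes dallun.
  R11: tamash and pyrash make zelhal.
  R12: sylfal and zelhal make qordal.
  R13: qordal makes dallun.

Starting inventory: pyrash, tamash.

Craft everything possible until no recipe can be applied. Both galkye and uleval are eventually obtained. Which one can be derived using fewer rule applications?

uleval

uleval: Using R11, tamash and pyrash make zelhal. Using R6, zelhal and pyrash make uleval. [2 rule applications]
galkye: Using R11, tamash and pyrash make zelhal. Using R6, zelhal and pyrash make uleval. Using R10, uleval makes dallun. dallun → galkye (R8). [4 rule applications]
uleval needs fewer.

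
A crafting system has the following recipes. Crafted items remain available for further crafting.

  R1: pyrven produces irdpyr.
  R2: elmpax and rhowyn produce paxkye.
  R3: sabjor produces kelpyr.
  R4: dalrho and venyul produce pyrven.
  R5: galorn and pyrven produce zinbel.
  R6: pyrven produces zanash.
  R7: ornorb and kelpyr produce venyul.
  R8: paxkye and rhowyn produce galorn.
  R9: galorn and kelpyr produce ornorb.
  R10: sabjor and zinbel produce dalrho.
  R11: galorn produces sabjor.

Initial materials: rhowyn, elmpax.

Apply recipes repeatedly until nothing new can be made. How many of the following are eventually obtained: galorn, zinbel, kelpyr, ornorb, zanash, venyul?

Using R2, elmpax and rhowyn make paxkye.
Using R8, paxkye and rhowyn make galorn.
Using R11, galorn makes sabjor.
sabjor → kelpyr (R3).
galorn and kelpyr → ornorb (R9).
Using R7, ornorb and kelpyr make venyul.
galorn: reached.
zinbel would need galorn and pyrven (R5), but pyrven is never obtained.
kelpyr: reached.
ornorb: reached.
zanash would need pyrven (R6), but pyrven is never obtained.
venyul: reached.
Reached: galorn, kelpyr, ornorb, and venyul — 4 of the 6.

4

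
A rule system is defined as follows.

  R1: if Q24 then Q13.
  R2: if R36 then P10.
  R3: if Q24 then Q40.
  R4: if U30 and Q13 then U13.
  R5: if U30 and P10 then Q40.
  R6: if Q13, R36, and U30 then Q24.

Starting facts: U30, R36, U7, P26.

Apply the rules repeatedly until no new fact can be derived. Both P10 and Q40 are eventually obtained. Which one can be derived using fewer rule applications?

P10

P10: R36 holds, so P10 follows (R2). [1 rule application]
Q40: From R36, R2 gives P10. From U30 and P10, R5 gives Q40. [2 rule applications]
P10 needs fewer.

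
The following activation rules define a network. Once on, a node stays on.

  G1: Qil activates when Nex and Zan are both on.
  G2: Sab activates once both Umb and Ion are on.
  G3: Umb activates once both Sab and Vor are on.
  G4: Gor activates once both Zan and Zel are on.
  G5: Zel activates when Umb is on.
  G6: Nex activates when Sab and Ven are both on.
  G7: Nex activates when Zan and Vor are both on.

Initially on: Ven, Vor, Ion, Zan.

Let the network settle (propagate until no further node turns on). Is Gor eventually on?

Gor would need Zan and Zel (G4), but Zel never turns on.

No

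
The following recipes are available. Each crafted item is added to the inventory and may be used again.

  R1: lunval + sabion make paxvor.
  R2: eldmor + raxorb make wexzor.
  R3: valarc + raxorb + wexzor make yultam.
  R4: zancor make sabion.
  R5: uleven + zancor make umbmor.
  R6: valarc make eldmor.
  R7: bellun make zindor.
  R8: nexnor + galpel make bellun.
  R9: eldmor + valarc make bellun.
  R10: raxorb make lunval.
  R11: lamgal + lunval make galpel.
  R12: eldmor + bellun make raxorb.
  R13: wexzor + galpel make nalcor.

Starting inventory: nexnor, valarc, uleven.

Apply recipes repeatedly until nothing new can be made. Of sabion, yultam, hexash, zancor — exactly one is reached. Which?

Using R6, valarc makes eldmor.
Using R9, eldmor and valarc make bellun.
eldmor + bellun → raxorb (R12).
eldmor + raxorb → wexzor (R2).
valarc + raxorb + wexzor → yultam (R3).
No rule produces zancor, and it is not given. sabion would need zancor (R4), but zancor is never obtained. No rule produces hexash, and it is not given.

yultam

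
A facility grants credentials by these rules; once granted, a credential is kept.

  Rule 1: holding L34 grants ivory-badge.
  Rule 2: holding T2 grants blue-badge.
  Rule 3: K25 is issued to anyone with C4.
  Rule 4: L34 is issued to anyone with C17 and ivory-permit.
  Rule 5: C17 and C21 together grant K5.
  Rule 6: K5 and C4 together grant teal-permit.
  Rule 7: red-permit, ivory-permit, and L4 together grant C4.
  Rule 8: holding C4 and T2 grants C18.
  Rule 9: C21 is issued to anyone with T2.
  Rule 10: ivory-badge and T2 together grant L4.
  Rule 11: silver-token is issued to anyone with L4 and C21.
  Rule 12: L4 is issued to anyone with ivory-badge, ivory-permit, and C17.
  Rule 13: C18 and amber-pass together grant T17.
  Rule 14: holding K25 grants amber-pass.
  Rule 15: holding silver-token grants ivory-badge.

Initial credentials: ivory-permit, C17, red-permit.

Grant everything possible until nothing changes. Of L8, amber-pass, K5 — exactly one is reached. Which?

Holding C17 and ivory-permit grants L34 (Rule 4).
Holding L34 grants ivory-badge (Rule 1).
Holding ivory-badge, ivory-permit, and C17 grants L4 (Rule 12).
Holding red-permit, ivory-permit, and L4 grants C4 (Rule 7).
Holding C4 grants K25 (Rule 3).
Holding K25 grants amber-pass (Rule 14).
K5 would need C17 and C21 (Rule 5), but C21 is never granted. No rule produces L8, and it is not given.

amber-pass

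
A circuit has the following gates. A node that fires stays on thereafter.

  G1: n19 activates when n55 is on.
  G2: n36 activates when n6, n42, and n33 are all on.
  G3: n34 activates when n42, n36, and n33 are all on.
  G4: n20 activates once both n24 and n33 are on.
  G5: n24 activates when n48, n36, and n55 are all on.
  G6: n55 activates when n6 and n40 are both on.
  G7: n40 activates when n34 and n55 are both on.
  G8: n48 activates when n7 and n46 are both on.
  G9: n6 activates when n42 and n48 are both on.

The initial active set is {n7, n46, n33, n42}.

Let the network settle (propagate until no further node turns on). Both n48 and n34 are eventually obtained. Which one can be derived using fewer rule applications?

n48: n7 and n46 are on, so n48 activates (G8). [1 rule application]
n34: n7 and n46 are on, so n48 activates (G8). G9: n42 and n48 on → n6 on. G2: n6, n42, and n33 on → n36 on. G3: n42, n36, and n33 on → n34 on. [4 rule applications]
n48 needs fewer.

n48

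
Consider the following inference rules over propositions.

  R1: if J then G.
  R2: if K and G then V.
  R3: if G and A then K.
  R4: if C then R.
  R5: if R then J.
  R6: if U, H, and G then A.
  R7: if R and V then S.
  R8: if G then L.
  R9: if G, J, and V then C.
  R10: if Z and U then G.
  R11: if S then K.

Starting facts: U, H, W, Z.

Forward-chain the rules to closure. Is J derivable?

J would need R (R5), but R is never established.

No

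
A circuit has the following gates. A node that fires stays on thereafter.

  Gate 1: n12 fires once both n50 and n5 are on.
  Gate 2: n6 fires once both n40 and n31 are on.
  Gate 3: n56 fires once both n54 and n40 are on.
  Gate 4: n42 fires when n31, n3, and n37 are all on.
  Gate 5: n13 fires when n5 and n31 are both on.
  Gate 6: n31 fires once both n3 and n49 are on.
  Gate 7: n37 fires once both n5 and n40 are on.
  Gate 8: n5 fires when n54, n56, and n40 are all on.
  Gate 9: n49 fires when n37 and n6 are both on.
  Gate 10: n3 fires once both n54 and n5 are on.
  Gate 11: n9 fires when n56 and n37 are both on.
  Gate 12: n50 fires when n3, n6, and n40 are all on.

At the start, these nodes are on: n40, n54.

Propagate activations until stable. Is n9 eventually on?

n54 and n40 are on, so n56 fires (Gate 3).
Gate 8: n54, n56, and n40 on → n5 on.
Gate 7: n5 and n40 on → n37 on.
n56 and n37 are on, so n9 fires (Gate 11).

Yes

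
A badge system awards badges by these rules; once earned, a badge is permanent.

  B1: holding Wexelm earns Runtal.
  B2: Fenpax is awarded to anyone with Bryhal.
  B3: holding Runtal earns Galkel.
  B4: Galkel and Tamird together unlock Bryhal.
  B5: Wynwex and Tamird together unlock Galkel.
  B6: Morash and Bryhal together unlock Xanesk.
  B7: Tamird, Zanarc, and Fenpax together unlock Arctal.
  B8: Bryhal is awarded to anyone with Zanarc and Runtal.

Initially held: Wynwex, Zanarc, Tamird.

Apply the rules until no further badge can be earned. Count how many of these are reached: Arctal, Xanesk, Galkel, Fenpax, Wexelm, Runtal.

With Wynwex and Tamird, Galkel is earned (B5).
With Galkel and Tamird, Bryhal is earned (B4).
With Bryhal, Fenpax is earned (B2).
With Tamird, Zanarc, and Fenpax, Arctal is earned (B7).
Arctal: reached.
Xanesk would need Morash and Bryhal (B6), but Morash is never earned.
Galkel: reached.
Fenpax: reached.
No rule produces Wexelm, and it is not given.
Runtal would need Wexelm (B1), but Wexelm is never earned.
Reached: Arctal, Galkel, and Fenpax — 3 of the 6.

3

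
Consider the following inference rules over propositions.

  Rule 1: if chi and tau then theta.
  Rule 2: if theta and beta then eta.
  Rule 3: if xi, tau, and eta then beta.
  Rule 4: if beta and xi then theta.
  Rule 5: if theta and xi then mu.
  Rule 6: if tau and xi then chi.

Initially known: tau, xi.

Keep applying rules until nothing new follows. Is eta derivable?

No

eta would need theta and beta (Rule 2), but beta is never established.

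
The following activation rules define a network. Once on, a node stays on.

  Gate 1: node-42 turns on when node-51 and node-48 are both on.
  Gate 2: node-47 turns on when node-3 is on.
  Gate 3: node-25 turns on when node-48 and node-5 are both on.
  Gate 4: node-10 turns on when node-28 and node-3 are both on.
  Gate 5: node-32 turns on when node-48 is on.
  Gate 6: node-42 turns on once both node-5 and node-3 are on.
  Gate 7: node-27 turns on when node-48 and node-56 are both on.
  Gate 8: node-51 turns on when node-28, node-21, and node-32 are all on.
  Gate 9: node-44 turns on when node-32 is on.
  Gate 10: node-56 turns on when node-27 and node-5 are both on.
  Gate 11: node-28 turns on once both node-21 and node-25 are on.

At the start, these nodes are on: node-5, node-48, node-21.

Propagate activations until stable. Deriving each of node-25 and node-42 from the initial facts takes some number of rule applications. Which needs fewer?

node-25

node-25: Gate 3: node-48 and node-5 on → node-25 on. [1 rule application]
node-42: node-48 and node-5 are on, so node-25 turns on (Gate 3). Gate 5: node-48 on → node-32 on. node-21 and node-25 are on, so node-28 turns on (Gate 11). node-28, node-21, and node-32 are on, so node-51 turns on (Gate 8). Gate 1: node-51 and node-48 on → node-42 on. [5 rule applications]
node-25 needs fewer.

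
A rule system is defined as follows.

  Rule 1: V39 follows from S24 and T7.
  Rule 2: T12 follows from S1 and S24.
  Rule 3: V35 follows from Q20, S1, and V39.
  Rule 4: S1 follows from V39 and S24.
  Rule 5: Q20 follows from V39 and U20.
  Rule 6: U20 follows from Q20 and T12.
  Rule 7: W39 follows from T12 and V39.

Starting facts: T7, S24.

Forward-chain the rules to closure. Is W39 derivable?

From S24 and T7, Rule 1 gives V39.
V39 and S24 hold, so S1 follows (Rule 4).
S1 and S24 hold, so T12 follows (Rule 2).
From T12 and V39, Rule 7 gives W39.

Yes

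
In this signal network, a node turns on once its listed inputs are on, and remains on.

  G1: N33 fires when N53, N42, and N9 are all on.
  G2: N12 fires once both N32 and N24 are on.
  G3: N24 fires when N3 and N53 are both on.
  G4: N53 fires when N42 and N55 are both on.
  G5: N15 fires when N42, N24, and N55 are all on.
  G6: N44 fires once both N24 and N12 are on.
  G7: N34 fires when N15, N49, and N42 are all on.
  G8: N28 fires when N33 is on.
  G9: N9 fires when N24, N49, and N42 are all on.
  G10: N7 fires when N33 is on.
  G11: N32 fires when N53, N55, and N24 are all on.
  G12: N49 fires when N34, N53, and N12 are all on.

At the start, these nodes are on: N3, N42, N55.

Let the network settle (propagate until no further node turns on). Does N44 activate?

Yes

G4: N42 and N55 on → N53 on.
G3: N3 and N53 on → N24 on.
G11: N53, N55, and N24 on → N32 on.
N32 and N24 are on, so N12 fires (G2).
N24 and N12 are on, so N44 fires (G6).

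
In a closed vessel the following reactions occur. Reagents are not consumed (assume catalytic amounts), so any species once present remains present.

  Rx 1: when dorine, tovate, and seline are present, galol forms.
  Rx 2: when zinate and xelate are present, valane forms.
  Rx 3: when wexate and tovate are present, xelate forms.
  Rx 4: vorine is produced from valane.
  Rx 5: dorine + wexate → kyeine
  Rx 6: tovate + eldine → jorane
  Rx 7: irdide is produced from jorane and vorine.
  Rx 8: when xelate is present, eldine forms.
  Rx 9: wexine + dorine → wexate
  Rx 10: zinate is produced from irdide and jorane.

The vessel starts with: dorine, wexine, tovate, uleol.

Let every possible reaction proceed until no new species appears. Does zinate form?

No

zinate would need irdide and jorane (Rx 10), but irdide never forms.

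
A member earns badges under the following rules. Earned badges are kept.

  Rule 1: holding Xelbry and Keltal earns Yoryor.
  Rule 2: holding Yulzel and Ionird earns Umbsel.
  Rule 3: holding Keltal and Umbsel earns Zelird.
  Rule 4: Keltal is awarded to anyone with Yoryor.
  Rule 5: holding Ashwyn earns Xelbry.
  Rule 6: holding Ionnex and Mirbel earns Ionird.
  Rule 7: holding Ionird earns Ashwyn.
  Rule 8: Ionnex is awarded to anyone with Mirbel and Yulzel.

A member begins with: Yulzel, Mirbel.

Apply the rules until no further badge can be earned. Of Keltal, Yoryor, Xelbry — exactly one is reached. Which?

Xelbry

With Mirbel and Yulzel, Ionnex is earned (Rule 8).
With Ionnex and Mirbel, Ionird is earned (Rule 6).
With Ionird, Ashwyn is earned (Rule 7).
With Ashwyn, Xelbry is earned (Rule 5).
Yoryor would need Xelbry and Keltal (Rule 1), but Keltal is never earned. Keltal would need Yoryor (Rule 4), but Yoryor is never earned.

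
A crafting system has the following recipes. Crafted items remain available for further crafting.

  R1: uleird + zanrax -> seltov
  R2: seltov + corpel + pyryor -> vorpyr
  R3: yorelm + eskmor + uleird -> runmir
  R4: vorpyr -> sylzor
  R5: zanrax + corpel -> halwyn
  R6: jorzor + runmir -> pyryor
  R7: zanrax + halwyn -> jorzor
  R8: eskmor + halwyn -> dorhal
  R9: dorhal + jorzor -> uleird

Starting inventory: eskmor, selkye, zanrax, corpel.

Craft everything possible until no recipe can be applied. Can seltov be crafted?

Yes

zanrax + corpel -> halwyn (R5).
zanrax + halwyn -> jorzor (R7).
eskmor + halwyn -> dorhal (R8).
Using R9, dorhal and jorzor make uleird.
Using R1, uleird and zanrax make seltov.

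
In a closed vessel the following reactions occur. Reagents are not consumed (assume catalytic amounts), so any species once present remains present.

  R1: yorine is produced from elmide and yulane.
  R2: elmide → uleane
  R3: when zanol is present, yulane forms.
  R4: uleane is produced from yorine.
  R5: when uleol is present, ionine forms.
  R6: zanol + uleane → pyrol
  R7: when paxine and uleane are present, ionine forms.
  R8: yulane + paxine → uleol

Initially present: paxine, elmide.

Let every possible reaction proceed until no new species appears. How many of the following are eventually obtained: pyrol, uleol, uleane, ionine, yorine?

2

elmide present → uleane forms (R2).
paxine and uleane present → ionine forms (R7).
pyrol would need zanol and uleane (R6), but zanol never forms.
uleol would need yulane and paxine (R8), but yulane never forms.
uleane: reached.
ionine: reached.
yorine would need elmide and yulane (R1), but yulane never forms.
Reached: uleane and ionine — 2 of the 5.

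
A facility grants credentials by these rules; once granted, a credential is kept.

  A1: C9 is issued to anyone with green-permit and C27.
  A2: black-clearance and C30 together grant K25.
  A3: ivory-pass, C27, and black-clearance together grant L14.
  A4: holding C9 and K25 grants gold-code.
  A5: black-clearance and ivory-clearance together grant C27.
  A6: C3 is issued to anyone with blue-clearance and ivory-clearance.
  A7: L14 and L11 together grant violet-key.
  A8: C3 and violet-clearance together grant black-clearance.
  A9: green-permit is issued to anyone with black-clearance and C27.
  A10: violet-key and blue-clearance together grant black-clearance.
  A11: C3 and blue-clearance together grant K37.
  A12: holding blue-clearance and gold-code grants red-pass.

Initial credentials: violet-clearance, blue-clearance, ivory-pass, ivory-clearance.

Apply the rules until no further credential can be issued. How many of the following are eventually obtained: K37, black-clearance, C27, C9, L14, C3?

Holding blue-clearance and ivory-clearance grants C3 (A6).
Holding C3 and blue-clearance grants K37 (A11).
Holding C3 and violet-clearance grants black-clearance (A8).
Holding black-clearance and ivory-clearance grants C27 (A5).
Holding ivory-pass, C27, and black-clearance grants L14 (A3).
Holding black-clearance and C27 grants green-permit (A9).
Holding green-permit and C27 grants C9 (A1).
K37: reached.
black-clearance: reached.
C27: reached.
C9: reached.
L14: reached.
C3: reached.
All 6 are reached.

6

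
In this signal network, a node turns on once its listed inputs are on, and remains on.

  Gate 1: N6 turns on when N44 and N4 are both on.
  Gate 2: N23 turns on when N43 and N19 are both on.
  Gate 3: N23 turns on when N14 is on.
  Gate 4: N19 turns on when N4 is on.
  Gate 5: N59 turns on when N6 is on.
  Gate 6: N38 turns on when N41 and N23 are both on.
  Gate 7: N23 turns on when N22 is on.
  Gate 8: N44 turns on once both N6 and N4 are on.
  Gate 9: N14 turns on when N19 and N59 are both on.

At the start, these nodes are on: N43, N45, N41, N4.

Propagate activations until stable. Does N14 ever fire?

N14 would need N19 and N59 (Gate 9), but N59 never turns on.

No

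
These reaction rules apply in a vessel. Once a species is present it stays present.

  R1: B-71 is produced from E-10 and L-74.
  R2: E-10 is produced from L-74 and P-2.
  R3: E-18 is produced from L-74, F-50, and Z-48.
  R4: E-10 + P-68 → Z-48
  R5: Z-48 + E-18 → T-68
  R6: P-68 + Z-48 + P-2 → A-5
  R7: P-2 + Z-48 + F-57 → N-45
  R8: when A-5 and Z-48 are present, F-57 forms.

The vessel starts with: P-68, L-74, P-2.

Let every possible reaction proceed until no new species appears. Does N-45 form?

L-74 and P-2 present → E-10 forms (R2).
E-10 and P-68 present → Z-48 forms (R4).
P-68, Z-48, and P-2 present → A-5 forms (R6).
A-5 and Z-48 present → F-57 forms (R8).
P-2, Z-48, and F-57 present → N-45 forms (R7).

Yes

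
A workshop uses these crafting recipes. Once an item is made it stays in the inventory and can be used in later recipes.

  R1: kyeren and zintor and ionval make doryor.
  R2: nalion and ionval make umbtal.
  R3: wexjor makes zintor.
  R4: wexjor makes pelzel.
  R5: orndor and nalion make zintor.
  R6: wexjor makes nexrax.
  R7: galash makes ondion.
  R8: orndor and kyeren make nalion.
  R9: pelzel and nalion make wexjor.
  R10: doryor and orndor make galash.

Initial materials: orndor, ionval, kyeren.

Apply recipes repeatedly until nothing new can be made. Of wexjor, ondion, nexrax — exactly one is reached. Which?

Using R8, orndor and kyeren make nalion.
orndor and nalion → zintor (R5).
Using R1, kyeren, zintor, and ionval make doryor.
doryor and orndor → galash (R10).
galash → ondion (R7).
nexrax would need wexjor (R6), but wexjor is never obtained. wexjor would need pelzel and nalion (R9), but pelzel is never obtained.

ondion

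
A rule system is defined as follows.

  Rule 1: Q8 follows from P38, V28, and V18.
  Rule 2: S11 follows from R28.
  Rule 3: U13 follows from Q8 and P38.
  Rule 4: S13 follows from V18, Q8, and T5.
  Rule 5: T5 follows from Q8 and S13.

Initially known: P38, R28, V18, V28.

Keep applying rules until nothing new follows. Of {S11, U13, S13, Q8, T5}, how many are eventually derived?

P38, V28, and V18 hold, so Q8 follows (Rule 1).
From R28, Rule 2 gives S11.
From Q8 and P38, Rule 3 gives U13.
S11: reached.
U13: reached.
S13 would need V18, Q8, and T5 (Rule 4), but T5 is never established.
Q8: reached.
T5 would need Q8 and S13 (Rule 5), but S13 is never established.
Reached: S11, U13, and Q8 — 3 of the 5.

3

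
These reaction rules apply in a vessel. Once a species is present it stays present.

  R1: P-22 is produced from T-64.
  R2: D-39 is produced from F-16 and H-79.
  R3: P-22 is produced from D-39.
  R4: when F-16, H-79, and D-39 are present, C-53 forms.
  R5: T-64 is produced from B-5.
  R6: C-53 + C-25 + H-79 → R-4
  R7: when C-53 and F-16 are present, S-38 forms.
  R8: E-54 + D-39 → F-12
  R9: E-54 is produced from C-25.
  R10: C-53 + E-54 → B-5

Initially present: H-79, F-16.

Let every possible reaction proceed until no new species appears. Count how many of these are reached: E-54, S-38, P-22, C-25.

F-16 and H-79 present → D-39 forms (R2).
F-16, H-79, and D-39 present → C-53 forms (R4).
D-39 present → P-22 forms (R3).
C-53 and F-16 present → S-38 forms (R7).
E-54 would need C-25 (R9), but C-25 never forms.
S-38: reached.
P-22: reached.
No rule produces C-25, and it is not given.
Reached: S-38 and P-22 — 2 of the 4.

2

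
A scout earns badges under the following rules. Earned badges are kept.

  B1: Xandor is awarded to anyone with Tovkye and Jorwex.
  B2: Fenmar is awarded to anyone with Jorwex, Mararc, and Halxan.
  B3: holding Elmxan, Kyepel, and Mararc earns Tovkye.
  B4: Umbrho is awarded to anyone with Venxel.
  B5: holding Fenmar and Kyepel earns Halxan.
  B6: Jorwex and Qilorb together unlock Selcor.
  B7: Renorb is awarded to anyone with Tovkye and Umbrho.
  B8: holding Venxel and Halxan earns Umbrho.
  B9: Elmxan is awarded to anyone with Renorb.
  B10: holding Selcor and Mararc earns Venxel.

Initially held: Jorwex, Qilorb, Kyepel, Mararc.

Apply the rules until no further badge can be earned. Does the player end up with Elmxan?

Elmxan would need Renorb (B9), but Renorb is never earned.

No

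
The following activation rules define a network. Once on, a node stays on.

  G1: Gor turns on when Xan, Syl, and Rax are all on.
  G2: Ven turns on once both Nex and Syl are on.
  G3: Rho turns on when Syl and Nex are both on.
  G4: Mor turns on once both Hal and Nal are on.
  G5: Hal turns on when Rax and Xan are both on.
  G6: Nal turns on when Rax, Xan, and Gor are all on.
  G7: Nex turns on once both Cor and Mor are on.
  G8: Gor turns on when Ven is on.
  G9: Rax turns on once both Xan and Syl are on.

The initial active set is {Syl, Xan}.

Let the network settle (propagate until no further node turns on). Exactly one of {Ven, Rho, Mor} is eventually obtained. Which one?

Mor

G9: Xan and Syl on → Rax on.
G1: Xan, Syl, and Rax on → Gor on.
Rax and Xan are on, so Hal turns on (G5).
G6: Rax, Xan, and Gor on → Nal on.
Hal and Nal are on, so Mor turns on (G4).
Rho would need Syl and Nex (G3), but Nex never turns on. Ven would need Nex and Syl (G2), but Nex never turns on.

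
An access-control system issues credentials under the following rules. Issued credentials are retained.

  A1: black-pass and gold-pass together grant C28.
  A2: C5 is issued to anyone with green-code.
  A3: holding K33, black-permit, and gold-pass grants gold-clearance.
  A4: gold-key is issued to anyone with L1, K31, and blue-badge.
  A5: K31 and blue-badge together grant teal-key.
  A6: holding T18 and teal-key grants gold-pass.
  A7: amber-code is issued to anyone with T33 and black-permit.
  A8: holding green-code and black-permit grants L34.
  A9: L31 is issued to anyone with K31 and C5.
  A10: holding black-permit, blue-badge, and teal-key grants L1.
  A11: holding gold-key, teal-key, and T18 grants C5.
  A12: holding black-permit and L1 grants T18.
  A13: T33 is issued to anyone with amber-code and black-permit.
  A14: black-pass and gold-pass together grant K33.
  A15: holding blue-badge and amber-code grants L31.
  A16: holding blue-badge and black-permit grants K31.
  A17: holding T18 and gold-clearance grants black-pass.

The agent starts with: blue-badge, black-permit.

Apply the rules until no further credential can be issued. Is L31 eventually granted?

Yes

Holding blue-badge and black-permit grants K31 (A16).
Holding K31 and blue-badge grants teal-key (A5).
Holding black-permit, blue-badge, and teal-key grants L1 (A10).
Holding L1, K31, and blue-badge grants gold-key (A4).
Holding black-permit and L1 grants T18 (A12).
Holding gold-key, teal-key, and T18 grants C5 (A11).
Holding K31 and C5 grants L31 (A9).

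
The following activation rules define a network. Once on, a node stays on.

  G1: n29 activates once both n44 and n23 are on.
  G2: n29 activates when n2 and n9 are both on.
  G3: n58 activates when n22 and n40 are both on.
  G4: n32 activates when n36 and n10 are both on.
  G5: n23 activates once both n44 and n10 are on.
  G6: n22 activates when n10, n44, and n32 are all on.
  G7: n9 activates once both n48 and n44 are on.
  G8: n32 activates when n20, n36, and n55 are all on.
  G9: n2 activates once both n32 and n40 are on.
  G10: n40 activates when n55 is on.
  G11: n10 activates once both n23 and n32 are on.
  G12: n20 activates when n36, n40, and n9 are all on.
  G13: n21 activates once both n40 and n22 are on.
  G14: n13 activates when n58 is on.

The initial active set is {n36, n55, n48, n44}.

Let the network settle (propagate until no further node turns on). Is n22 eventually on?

n22 would need n10, n44, and n32 (G6), but n10 never turns on.

No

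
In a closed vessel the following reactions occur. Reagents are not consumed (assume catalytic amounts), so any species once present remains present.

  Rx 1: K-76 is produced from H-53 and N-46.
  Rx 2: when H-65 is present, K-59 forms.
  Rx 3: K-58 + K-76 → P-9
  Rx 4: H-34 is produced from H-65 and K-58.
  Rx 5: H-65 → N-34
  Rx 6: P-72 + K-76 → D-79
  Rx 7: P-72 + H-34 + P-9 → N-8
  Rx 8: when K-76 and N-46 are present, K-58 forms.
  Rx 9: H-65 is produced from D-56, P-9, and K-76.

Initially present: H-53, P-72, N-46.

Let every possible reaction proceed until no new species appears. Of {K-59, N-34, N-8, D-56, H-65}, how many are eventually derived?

K-59 would need H-65 (Rx 2), but H-65 never forms.
N-34 would need H-65 (Rx 5), but H-65 never forms.
N-8 would need P-72, H-34, and P-9 (Rx 7), but H-34 never forms.
No rule produces D-56, and it is not given.
H-65 would need D-56, P-9, and K-76 (Rx 9), but D-56 never forms.
None of the 5 are reached.

0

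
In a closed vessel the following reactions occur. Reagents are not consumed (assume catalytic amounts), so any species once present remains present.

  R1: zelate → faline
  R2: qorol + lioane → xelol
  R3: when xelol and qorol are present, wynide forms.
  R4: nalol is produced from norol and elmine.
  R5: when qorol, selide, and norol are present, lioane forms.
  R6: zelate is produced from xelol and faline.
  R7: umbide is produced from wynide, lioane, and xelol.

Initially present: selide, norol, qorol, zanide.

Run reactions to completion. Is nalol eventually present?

No

nalol would need norol and elmine (R4), but elmine never forms.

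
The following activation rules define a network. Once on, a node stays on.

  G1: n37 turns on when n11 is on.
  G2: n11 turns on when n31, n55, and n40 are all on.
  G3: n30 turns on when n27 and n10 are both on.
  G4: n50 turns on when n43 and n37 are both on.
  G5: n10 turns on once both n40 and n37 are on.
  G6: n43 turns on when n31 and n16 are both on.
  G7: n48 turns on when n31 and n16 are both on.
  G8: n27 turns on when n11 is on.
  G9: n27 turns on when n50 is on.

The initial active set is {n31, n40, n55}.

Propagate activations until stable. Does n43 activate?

n43 would need n31 and n16 (G6), but n16 never turns on.

No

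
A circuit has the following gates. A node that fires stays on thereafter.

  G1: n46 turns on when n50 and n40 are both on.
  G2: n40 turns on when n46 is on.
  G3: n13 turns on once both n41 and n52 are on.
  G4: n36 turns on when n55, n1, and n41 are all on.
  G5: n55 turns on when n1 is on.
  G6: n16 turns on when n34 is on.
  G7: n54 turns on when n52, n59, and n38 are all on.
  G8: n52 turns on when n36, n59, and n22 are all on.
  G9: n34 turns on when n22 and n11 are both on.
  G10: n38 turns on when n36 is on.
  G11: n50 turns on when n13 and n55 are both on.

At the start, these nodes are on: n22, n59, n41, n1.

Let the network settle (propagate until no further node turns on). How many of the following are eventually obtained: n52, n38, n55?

3

n1 is on, so n55 turns on (G5).
G4: n55, n1, and n41 on → n36 on.
G8: n36, n59, and n22 on → n52 on.
G10: n36 on → n38 on.
n52: reached.
n38: reached.
n55: reached.
All 3 are reached.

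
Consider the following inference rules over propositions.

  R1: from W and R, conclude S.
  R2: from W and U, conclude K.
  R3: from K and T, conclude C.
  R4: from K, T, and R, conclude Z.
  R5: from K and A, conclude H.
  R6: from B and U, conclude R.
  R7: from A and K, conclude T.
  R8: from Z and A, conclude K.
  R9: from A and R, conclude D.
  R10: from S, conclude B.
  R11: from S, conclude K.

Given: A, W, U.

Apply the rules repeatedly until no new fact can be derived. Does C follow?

From W and U, R2 gives K.
From A and K, R7 gives T.
K and T hold, so C follows (R3).

Yes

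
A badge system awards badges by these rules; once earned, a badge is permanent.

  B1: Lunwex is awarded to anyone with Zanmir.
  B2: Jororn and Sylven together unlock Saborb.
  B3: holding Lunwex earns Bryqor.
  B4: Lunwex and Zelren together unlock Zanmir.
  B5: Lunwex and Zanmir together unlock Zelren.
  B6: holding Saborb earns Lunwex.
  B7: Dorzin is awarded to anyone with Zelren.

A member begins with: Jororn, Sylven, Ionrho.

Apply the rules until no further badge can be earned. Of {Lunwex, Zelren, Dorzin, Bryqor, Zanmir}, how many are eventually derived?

2

With Jororn and Sylven, Saborb is earned (B2).
With Saborb, Lunwex is earned (B6).
With Lunwex, Bryqor is earned (B3).
Lunwex: reached.
Zelren would need Lunwex and Zanmir (B5), but Zanmir is never earned.
Dorzin would need Zelren (B7), but Zelren is never earned.
Bryqor: reached.
Zanmir would need Lunwex and Zelren (B4), but Zelren is never earned.
Reached: Lunwex and Bryqor — 2 of the 5.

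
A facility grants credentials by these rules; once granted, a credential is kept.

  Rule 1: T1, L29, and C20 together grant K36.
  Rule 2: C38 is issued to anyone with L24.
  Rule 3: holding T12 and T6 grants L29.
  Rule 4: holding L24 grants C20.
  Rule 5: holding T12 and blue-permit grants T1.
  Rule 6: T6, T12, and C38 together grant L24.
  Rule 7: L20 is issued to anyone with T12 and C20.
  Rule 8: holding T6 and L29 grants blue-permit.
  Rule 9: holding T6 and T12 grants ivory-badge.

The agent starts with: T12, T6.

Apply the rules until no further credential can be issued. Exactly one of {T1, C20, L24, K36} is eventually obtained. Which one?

Holding T12 and T6 grants L29 (Rule 3).
Holding T6 and L29 grants blue-permit (Rule 8).
Holding T12 and blue-permit grants T1 (Rule 5).
L24 would need T6, T12, and C38 (Rule 6), but C38 is never granted. K36 would need T1, L29, and C20 (Rule 1), but C20 is never granted. C20 would need L24 (Rule 4), but L24 is never granted.

T1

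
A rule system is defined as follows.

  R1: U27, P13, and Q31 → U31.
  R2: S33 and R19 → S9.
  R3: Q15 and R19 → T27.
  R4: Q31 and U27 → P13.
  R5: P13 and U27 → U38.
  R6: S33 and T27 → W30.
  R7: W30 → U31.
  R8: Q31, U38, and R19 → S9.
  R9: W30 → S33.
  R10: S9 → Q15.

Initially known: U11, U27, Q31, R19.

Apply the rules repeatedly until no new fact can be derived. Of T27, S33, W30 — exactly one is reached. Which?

From Q31 and U27, R4 gives P13.
P13 and U27 hold, so U38 follows (R5).
Q31, U38, and R19 hold, so S9 follows (R8).
S9 holds, so Q15 follows (R10).
Q15 and R19 hold, so T27 follows (R3).
S33 would need W30 (R9), but W30 is never established. W30 would need S33 and T27 (R6), but S33 is never established.

T27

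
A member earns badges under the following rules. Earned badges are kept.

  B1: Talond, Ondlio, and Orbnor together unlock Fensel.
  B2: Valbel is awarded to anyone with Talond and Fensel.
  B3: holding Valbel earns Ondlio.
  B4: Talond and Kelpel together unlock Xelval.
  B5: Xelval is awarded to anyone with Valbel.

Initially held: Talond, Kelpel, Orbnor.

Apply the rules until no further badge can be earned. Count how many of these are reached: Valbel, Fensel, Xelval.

With Talond and Kelpel, Xelval is earned (B4).
Valbel would need Talond and Fensel (B2), but Fensel is never earned.
Fensel would need Talond, Ondlio, and Orbnor (B1), but Ondlio is never earned.
Xelval: reached.
Reached: Xelval — 1 of the 3.

1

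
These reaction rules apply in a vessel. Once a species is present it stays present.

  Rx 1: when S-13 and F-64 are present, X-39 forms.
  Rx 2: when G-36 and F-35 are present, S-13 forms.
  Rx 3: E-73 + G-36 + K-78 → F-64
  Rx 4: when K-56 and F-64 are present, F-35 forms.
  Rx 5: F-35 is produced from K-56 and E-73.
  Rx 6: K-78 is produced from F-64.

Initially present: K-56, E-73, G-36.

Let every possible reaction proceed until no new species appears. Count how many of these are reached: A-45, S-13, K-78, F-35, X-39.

K-56 and E-73 present → F-35 forms (Rx 5).
G-36 and F-35 present → S-13 forms (Rx 2).
No rule produces A-45, and it is not given.
S-13: reached.
K-78 would need F-64 (Rx 6), but F-64 never forms.
F-35: reached.
X-39 would need S-13 and F-64 (Rx 1), but F-64 never forms.
Reached: S-13 and F-35 — 2 of the 5.

2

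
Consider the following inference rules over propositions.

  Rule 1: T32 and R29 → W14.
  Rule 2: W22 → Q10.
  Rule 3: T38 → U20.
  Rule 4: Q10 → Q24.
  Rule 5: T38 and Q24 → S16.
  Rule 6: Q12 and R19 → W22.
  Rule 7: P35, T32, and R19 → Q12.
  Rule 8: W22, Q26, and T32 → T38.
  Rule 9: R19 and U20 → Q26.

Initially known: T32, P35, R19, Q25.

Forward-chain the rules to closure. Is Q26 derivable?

No

Q26 would need R19 and U20 (Rule 9), but U20 is never established.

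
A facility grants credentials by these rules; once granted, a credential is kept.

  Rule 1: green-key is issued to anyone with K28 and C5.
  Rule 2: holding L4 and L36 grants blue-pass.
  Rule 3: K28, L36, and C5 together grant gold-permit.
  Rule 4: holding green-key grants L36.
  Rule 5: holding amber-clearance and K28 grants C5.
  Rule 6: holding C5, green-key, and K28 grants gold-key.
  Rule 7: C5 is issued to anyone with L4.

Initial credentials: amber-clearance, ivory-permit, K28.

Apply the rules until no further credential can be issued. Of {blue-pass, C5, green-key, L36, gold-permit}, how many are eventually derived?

Holding amber-clearance and K28 grants C5 (Rule 5).
Holding K28 and C5 grants green-key (Rule 1).
Holding green-key grants L36 (Rule 4).
Holding K28, L36, and C5 grants gold-permit (Rule 3).
blue-pass would need L4 and L36 (Rule 2), but L4 is never granted.
C5: reached.
green-key: reached.
L36: reached.
gold-permit: reached.
Reached: C5, green-key, L36, and gold-permit — 4 of the 5.

4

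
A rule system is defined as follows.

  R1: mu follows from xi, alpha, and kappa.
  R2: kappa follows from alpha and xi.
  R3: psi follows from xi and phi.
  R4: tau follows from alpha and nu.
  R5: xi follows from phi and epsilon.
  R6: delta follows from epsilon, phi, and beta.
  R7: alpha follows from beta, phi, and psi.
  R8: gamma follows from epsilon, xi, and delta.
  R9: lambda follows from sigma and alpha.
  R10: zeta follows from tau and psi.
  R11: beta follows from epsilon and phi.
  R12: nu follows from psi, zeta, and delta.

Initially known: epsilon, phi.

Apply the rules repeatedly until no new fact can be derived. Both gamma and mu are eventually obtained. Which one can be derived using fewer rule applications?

gamma

gamma: epsilon and phi hold, so beta follows (R11). phi and epsilon hold, so xi follows (R5). epsilon, phi, and beta hold, so delta follows (R6). From epsilon, xi, and delta, R8 gives gamma. [4 rule applications]
mu: From epsilon and phi, R11 gives beta. From phi and epsilon, R5 gives xi. From xi and phi, R3 gives psi. beta, phi, and psi hold, so alpha follows (R7). From alpha and xi, R2 gives kappa. xi, alpha, and kappa hold, so mu follows (R1). [6 rule applications]
gamma needs fewer.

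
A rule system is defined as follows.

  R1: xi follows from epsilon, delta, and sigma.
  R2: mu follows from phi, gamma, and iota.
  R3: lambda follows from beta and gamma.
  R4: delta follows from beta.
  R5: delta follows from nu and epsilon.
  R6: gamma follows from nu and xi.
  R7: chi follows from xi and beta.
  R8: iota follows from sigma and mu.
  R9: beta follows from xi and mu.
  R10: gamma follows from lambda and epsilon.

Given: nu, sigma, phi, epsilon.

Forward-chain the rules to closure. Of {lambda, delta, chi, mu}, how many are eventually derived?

1

From nu and epsilon, R5 gives delta.
lambda would need beta and gamma (R3), but beta is never established.
delta: reached.
chi would need xi and beta (R7), but beta is never established.
mu would need phi, gamma, and iota (R2), but iota is never established.
Reached: delta — 1 of the 4.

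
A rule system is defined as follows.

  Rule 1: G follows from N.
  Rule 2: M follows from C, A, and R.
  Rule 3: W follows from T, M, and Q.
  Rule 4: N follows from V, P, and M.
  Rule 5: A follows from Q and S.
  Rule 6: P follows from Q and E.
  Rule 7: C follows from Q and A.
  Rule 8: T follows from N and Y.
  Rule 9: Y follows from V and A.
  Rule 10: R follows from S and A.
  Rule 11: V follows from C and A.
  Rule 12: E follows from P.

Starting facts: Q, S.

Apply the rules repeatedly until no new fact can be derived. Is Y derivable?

Yes

Q and S hold, so A follows (Rule 5).
Q and A hold, so C follows (Rule 7).
From C and A, Rule 11 gives V.
V and A hold, so Y follows (Rule 9).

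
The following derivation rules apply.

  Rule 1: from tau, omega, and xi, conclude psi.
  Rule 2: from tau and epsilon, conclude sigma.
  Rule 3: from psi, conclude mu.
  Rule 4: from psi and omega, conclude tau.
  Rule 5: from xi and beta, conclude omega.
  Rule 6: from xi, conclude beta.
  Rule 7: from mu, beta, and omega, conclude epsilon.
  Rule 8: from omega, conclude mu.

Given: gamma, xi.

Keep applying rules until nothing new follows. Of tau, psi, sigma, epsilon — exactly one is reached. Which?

epsilon

From xi, Rule 6 gives beta.
From xi and beta, Rule 5 gives omega.
From omega, Rule 8 gives mu.
From mu, beta, and omega, Rule 7 gives epsilon.
psi would need tau, omega, and xi (Rule 1), but tau is never established. sigma would need tau and epsilon (Rule 2), but tau is never established. tau would need psi and omega (Rule 4), but psi is never established.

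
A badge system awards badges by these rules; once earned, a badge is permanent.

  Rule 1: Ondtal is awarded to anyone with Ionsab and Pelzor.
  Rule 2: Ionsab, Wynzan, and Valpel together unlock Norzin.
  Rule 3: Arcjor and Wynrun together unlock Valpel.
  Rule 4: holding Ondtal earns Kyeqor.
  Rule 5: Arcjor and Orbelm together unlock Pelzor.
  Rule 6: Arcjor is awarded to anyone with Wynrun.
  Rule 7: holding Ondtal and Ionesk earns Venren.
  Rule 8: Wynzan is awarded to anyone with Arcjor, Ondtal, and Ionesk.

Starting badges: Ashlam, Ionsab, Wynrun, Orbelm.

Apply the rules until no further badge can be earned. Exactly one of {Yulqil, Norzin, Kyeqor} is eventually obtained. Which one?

Kyeqor

With Wynrun, Arcjor is earned (Rule 6).
With Arcjor and Orbelm, Pelzor is earned (Rule 5).
With Ionsab and Pelzor, Ondtal is earned (Rule 1).
With Ondtal, Kyeqor is earned (Rule 4).
Norzin would need Ionsab, Wynzan, and Valpel (Rule 2), but Wynzan is never earned. No rule produces Yulqil, and it is not given.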